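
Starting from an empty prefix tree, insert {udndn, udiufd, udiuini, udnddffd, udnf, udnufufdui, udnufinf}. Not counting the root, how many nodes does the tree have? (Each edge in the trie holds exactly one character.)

For each word, the new-node count is its length minus the longest prefix already in the trie:
  "udndn" → 5 new (u, d, n, d, n)
  "udiufd" → prefix "ud" already present; 4 new (i, u, f, d)
  "udiuini" → prefix "udiu" already present; 3 new (i, n, i)
  "udnddffd" → prefix "udnd" already present; 4 new (d, f, f, d)
  "udnf" → prefix "udn" already present; 1 new (f)
  "udnufufdui" → prefix "udn" already present; 7 new (u, f, u, f, d, u, i)
  "udnufinf" → prefix "udnuf" already present; 3 new (i, n, f)
Total nodes = 5 + 4 + 3 + 4 + 1 + 7 + 3 = 27

27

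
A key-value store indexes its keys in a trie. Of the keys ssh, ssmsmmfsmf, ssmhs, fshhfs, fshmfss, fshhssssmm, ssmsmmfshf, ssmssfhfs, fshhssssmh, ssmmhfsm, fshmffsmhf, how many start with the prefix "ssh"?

Filter for entries beginning with "ssh":
Matches: "ssh"
Count: 1

1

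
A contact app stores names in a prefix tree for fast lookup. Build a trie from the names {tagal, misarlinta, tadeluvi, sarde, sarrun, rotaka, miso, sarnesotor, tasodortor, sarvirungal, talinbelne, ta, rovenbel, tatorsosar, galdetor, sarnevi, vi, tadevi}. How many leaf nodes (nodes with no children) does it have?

17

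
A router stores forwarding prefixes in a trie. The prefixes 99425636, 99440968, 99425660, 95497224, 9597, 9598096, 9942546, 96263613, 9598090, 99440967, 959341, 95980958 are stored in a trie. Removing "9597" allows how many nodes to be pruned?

1

After clearing the end-marker at "9597", prune upward until reaching a node still needed by another word.
The suffix "7" (1 node) is used only by "9597"; the node for "959" still has the child "8", so pruning stops there.
Nodes removed: 1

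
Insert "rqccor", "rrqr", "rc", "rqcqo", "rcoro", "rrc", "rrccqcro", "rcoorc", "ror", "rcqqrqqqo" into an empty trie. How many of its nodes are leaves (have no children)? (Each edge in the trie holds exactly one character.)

Leaves are exactly the stored words that no other stored word extends.
Those words: "rcoorc", "rcoro", "rcqqrqqqo", "ror", "rqccor", "rqcqo", "rrccqcro", "rrqr"
Leaf count: 8

8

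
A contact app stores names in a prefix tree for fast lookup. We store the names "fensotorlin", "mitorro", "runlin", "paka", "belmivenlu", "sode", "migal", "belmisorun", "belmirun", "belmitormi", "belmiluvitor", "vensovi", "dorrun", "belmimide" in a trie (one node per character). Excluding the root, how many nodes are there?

82

Trace insertions, counting only characters that open a new branch:
  "fensotorlin" → 11 new (f, e, n, s, o, t, o, r, l, i, n)
  "mitorro" → 7 new (m, i, t, o, r, r, o)
  "runlin" → 6 new (r, u, n, l, i, n)
  "paka" → 4 new (p, a, k, a)
  "belmivenlu" → 10 new (b, e, l, m, i, v, e, n, l, u)
  "sode" → 4 new (s, o, d, e)
  "migal" → prefix "mi" already present; 3 new (g, a, l)
  "belmisorun" → prefix "belmi" already present; 5 new (s, o, r, u, n)
  "belmirun" → prefix "belmi" already present; 3 new (r, u, n)
  "belmitormi" → prefix "belmi" already present; 5 new (t, o, r, m, i)
  "belmiluvitor" → prefix "belmi" already present; 7 new (l, u, v, i, t, o, r)
  "vensovi" → 7 new (v, e, n, s, o, v, i)
  "dorrun" → 6 new (d, o, r, r, u, n)
  "belmimide" → prefix "belmi" already present; 4 new (m, i, d, e)
Total nodes = 11 + 7 + 6 + 4 + 10 + 4 + 3 + 5 + 3 + 5 + 7 + 7 + 6 + 4 = 82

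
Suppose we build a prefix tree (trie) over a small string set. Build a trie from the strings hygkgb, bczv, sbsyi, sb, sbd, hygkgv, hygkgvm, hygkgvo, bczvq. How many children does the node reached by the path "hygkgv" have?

Follow the path "hygkgv" to its node, then look at its outgoing edges.
Characters that immediately follow "hygkgv" among the stored strings: {m, o}.
That node has 2 child edges.

2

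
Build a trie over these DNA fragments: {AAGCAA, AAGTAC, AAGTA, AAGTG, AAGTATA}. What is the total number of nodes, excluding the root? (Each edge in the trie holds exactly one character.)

12

Trie structure (* marks end of a word):
(root)
└─ A
   └─ A
      └─ G
         ├─ C
         │  └─ A
         │     └─ A *
         └─ T
            ├─ A *
            │  ├─ C *
            │  └─ T
            │     └─ A *
            └─ G *
Counting every labelled node above: 12.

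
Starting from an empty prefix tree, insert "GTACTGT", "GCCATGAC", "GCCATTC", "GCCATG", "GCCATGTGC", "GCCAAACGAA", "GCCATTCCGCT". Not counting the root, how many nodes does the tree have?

29

Count nodes per top-level branch (shared prefixes stored once):
  'G'-branch (GCCAAACGAA, GCCATG, GCCATGAC, GCCATGTGC, GCCATTC, GCCATTCCGCT, GTACTGT): 29 nodes
Sum: 29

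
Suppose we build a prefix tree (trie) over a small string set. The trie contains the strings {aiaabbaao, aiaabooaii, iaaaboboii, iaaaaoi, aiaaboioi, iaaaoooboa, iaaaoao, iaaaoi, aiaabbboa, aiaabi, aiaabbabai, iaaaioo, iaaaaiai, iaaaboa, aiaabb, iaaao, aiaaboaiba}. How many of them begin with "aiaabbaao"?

1

Walk to "aiaabbaao"; the words in its subtree are exactly those with that prefix.
Words under "aiaabbaao": aiaabbaao
Count: 1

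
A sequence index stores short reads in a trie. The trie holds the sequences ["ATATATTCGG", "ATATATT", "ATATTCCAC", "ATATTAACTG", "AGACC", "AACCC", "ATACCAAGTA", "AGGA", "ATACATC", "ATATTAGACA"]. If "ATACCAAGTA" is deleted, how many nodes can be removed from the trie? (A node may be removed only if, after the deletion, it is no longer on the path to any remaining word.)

6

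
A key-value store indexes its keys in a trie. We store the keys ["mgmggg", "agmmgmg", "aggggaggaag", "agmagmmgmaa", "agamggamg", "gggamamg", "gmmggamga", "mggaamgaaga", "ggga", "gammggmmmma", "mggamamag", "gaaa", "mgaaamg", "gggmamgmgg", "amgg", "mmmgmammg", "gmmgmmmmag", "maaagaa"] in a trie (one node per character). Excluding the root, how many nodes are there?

114

Trace insertions, counting only characters that open a new branch:
  "mgmggg" → 6 new (m, g, m, g, g, g)
  "agmmgmg" → 7 new (a, g, m, m, g, m, g)
  "aggggaggaag" → prefix "ag" already present; 9 new (g, g, g, a, g, g, a, a, g)
  "agmagmmgmaa" → prefix "agm" already present; 8 new (a, g, m, m, g, m, a, a)
  "agamggamg" → prefix "ag" already present; 7 new (a, m, g, g, a, m, g)
  "gggamamg" → 8 new (g, g, g, a, m, a, m, g)
  "gmmggamga" → prefix "g" already present; 8 new (m, m, g, g, a, m, g, a)
  "mggaamgaaga" → prefix "mg" already present; 9 new (g, a, a, m, g, a, a, g, a)
  "ggga" → prefix "ggga" already present; 0 new (none)
  "gammggmmmma" → prefix "g" already present; 10 new (a, m, m, g, g, m, m, m, m, a)
  "mggamamag" → prefix "mgga" already present; 5 new (m, a, m, a, g)
  "gaaa" → prefix "ga" already present; 2 new (a, a)
  "mgaaamg" → prefix "mg" already present; 5 new (a, a, a, m, g)
  "gggmamgmgg" → prefix "ggg" already present; 7 new (m, a, m, g, m, g, g)
  "amgg" → prefix "a" already present; 3 new (m, g, g)
  "mmmgmammg" → prefix "m" already present; 8 new (m, m, g, m, a, m, m, g)
  "gmmgmmmmag" → prefix "gmmg" already present; 6 new (m, m, m, m, a, g)
  "maaagaa" → prefix "m" already present; 6 new (a, a, a, g, a, a)
Total nodes = 6 + 7 + 9 + 8 + 7 + 8 + 8 + 9 + 0 + 10 + 5 + 2 + 5 + 7 + 3 + 8 + 6 + 6 = 114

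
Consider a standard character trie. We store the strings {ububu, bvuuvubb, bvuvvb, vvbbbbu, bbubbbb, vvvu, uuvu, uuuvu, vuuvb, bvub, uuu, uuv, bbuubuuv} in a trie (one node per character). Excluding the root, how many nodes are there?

Count nodes per top-level branch (shared prefixes stored once):
  'b'-branch (bbubbbb, bbuubuuv, bvub, bvuuvubb, bvuvvb): 23 nodes
  'u'-branch (ububu, uuu, uuuvu, uuv, uuvu): 11 nodes
  'v'-branch (vuuvb, vvbbbbu, vvvu): 13 nodes
Sum: 47

47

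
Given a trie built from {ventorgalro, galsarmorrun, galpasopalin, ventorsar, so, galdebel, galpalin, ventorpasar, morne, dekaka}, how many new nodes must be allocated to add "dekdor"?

Walking "dekdor" from the root, the first 3 characters ("dek") follow existing edges; "d" is the first miss.
Each of the 3 remaining characters creates one node.

3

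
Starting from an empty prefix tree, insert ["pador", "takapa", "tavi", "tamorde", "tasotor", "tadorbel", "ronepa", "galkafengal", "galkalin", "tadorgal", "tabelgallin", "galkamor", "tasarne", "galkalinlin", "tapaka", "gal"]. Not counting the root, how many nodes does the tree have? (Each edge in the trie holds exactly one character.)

Trace insertions, counting only characters that open a new branch:
  "pador" → 5 new (p, a, d, o, r)
  "takapa" → 6 new (t, a, k, a, p, a)
  "tavi" → prefix "ta" already present; 2 new (v, i)
  "tamorde" → prefix "ta" already present; 5 new (m, o, r, d, e)
  "tasotor" → prefix "ta" already present; 5 new (s, o, t, o, r)
  "tadorbel" → prefix "ta" already present; 6 new (d, o, r, b, e, l)
  "ronepa" → 6 new (r, o, n, e, p, a)
  "galkafengal" → 11 new (g, a, l, k, a, f, e, n, g, a, l)
  "galkalin" → prefix "galka" already present; 3 new (l, i, n)
  "tadorgal" → prefix "tador" already present; 3 new (g, a, l)
  "tabelgallin" → prefix "ta" already present; 9 new (b, e, l, g, a, l, l, i, n)
  "galkamor" → prefix "galka" already present; 3 new (m, o, r)
  "tasarne" → prefix "tas" already present; 4 new (a, r, n, e)
  "galkalinlin" → prefix "galkalin" already present; 3 new (l, i, n)
  "tapaka" → prefix "ta" already present; 4 new (p, a, k, a)
  "gal" → prefix "gal" already present; 0 new (none)
Total nodes = 5 + 6 + 2 + 5 + 5 + 6 + 6 + 11 + 3 + 3 + 9 + 3 + 4 + 3 + 4 + 0 = 75

75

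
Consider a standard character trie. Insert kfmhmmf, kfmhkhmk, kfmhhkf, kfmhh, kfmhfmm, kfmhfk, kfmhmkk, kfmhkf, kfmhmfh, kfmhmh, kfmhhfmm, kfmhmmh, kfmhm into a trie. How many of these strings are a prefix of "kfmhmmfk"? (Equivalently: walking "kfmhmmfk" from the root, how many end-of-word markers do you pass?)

Check each prefix of "kfmhmmfk" against the stored set — each match is an end-marker on the path.
Prefixes of the query that are stored words: "kfmhm", "kfmhmmf"
Count: 2

2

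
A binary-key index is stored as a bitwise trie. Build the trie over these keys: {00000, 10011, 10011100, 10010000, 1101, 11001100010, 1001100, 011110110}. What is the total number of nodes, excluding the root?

Insert word by word; a character creates a node only if that edge doesn't already exist:
  "00000" → 5 new (0, 0, 0, 0, 0)
  "10011" → 5 new (1, 0, 0, 1, 1)
  "10011100" → prefix "10011" already present; 3 new (1, 0, 0)
  "10010000" → prefix "1001" already present; 4 new (0, 0, 0, 0)
  "1101" → prefix "1" already present; 3 new (1, 0, 1)
  "11001100010" → prefix "110" already present; 8 new (0, 1, 1, 0, 0, 0, 1, 0)
  "1001100" → prefix "10011" already present; 2 new (0, 0)
  "011110110" → prefix "0" already present; 8 new (1, 1, 1, 1, 0, 1, 1, 0)
Total nodes = 5 + 5 + 3 + 4 + 3 + 8 + 2 + 8 = 38

38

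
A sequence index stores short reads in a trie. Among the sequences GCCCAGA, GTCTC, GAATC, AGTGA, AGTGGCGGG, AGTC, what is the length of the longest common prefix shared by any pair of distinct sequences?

4

The deepest shared node is where two words last agree before diverging.
"AGTGA" and "AGTGGCGGG" agree on "AGTG" (4 characters) before diverging; nothing deeper is shared.
Longest shared-prefix length: 4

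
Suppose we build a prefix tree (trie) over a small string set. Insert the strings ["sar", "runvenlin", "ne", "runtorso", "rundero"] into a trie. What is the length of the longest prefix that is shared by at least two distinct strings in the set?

Look for the deepest trie node that still has at least two words in its subtree.
e.g. "rundero" and "runtorso" share the prefix "run" of length 3; no pair shares a longer one.
Longest shared-prefix length: 3

3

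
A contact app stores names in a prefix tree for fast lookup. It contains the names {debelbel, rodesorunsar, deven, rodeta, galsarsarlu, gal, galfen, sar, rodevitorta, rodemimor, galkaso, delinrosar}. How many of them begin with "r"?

Traverse to the node for "r", then collect every word in that subtree.
Matches: "rodemimor", "rodesorunsar", "rodeta", "rodevitorta"
Count: 4

4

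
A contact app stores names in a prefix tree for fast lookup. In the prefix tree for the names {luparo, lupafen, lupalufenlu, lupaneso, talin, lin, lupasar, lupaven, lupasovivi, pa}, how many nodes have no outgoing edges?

10

A leaf is a node with no children — equivalently, the end of a word that is not a proper prefix of any other stored word.
Those words: "lin", "lupafen", "lupalufenlu", "lupaneso", "luparo", "lupasar", "lupasovivi", "lupaven", "pa", "talin"
Leaf count: 10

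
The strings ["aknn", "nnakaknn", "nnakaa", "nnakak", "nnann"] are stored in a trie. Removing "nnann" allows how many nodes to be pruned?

Walk "nnann" from the leaf back toward the root, removing each node that no remaining word uses.
The suffix "nn" (2 nodes) is used only by "nnann"; the node for "nna" still has the child "k", so pruning stops there.
Nodes removed: 2

2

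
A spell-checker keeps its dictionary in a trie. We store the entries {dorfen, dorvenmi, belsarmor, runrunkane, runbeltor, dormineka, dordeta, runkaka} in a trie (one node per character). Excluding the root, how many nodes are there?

50

For each word, the new-node count is its length minus the longest prefix already in the trie:
  "dorfen" → 6 new (d, o, r, f, e, n)
  "dorvenmi" → prefix "dor" already present; 5 new (v, e, n, m, i)
  "belsarmor" → 9 new (b, e, l, s, a, r, m, o, r)
  "runrunkane" → 10 new (r, u, n, r, u, n, k, a, n, e)
  "runbeltor" → prefix "run" already present; 6 new (b, e, l, t, o, r)
  "dormineka" → prefix "dor" already present; 6 new (m, i, n, e, k, a)
  "dordeta" → prefix "dor" already present; 4 new (d, e, t, a)
  "runkaka" → prefix "run" already present; 4 new (k, a, k, a)
Total nodes = 6 + 5 + 9 + 10 + 6 + 6 + 4 + 4 = 50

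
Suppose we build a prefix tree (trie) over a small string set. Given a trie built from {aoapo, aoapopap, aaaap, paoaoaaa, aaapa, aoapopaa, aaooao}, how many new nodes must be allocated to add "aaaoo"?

Walking "aaaoo" from the root, the first 3 characters ("aaa") follow existing edges; "o" is the first miss.
New nodes needed: |"aaaoo"| − 3 = 5 − 3 = 2.

2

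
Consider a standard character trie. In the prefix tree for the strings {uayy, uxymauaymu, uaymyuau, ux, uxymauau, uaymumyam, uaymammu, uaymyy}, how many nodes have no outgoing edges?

7

A leaf is a node with no children — equivalently, the end of a word that is not a proper prefix of any other stored word.
Those words: "uaymammu", "uaymumyam", "uaymyuau", "uaymyy", "uayy", "uxymauau", "uxymauaymu"
Leaf count: 7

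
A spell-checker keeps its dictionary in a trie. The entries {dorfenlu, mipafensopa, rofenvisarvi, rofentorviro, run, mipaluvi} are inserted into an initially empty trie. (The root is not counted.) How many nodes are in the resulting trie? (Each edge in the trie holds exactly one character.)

For each word, the new-node count is its length minus the longest prefix already in the trie:
  "dorfenlu" → 8 new (d, o, r, f, e, n, l, u)
  "mipafensopa" → 11 new (m, i, p, a, f, e, n, s, o, p, a)
  "rofenvisarvi" → 12 new (r, o, f, e, n, v, i, s, a, r, v, i)
  "rofentorviro" → prefix "rofen" already present; 7 new (t, o, r, v, i, r, o)
  "run" → prefix "r" already present; 2 new (u, n)
  "mipaluvi" → prefix "mipa" already present; 4 new (l, u, v, i)
Total nodes = 8 + 11 + 12 + 7 + 2 + 4 = 44

44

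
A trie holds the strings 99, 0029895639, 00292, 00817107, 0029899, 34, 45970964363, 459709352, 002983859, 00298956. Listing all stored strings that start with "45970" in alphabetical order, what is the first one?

Words with prefix "45970", in lexicographic order: "459709352", "45970964363"
Position 1: 459709352

459709352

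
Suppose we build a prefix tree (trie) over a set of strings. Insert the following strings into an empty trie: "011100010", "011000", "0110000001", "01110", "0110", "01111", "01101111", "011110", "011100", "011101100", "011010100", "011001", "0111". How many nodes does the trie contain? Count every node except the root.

31

Trie structure (* marks end of a word):
(root)
└─ 0
   └─ 1
      └─ 1
         ├─ 0 *
         │  ├─ 0
         │  │  ├─ 0 *
         │  │  │  └─ 0
         │  │  │     └─ 0
         │  │  │        └─ 0
         │  │  │           └─ 1 *
         │  │  └─ 1 *
         │  └─ 1
         │     ├─ 0
         │     │  └─ 1
         │     │     └─ 0
         │     │        └─ 0 *
         │     └─ 1
         │        └─ 1
         │           └─ 1 *
         └─ 1 *
            ├─ 0 *
            │  ├─ 0 *
            │  │  └─ 0
            │  │     └─ 1
            │  │        └─ 0 *
            │  └─ 1
            │     └─ 1
            │        └─ 0
            │           └─ 0 *
            └─ 1 *
               └─ 0 *
Counting every labelled node above: 31.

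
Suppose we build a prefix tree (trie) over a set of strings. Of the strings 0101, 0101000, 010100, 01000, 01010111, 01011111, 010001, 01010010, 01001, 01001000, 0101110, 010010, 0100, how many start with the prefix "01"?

13

Traverse to the node for "01", then collect every word in that subtree.
Words under "01": 0100, 01000, 010001, 01001, 010010, 01001000, 0101, 010100, 0101000, 01010010, 01010111, 0101110, 01011111
Count: 13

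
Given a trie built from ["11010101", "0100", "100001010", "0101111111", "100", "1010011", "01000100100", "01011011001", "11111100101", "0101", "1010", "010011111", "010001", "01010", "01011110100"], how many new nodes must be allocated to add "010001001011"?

2

"0100010010" is already a path in the trie; the remaining "11" must be added.
Each of the 2 remaining characters creates one node.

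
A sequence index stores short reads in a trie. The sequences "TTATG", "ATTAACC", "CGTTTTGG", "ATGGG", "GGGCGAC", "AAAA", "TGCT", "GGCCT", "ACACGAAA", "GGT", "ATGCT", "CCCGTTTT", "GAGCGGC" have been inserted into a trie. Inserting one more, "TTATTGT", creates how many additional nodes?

3

The longest prefix of "TTATTGT" already in the trie is "TTAT" (length 4).
New nodes needed: |"TTATTGT"| − 4 = 7 − 4 = 3.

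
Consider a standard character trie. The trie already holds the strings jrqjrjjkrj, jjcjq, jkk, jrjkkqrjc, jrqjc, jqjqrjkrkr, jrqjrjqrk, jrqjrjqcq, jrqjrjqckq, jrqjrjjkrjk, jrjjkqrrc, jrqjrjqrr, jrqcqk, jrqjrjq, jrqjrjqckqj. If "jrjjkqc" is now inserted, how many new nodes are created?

1

Walking "jrjjkqc" from the root, the first 6 characters ("jrjjkq") follow existing edges; "c" is the first miss.
So 7 − 6 = 1 new nodes.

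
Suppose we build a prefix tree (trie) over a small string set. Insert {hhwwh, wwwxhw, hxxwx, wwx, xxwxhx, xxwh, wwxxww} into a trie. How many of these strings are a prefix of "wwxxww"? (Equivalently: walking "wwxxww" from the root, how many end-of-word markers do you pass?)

Walk "wwxxww" from the root; an end-of-word marker is hit whenever a stored word is a prefix of "wwxxww".
Prefixes of the query that are stored words: "wwx", "wwxxww"
Count: 2

2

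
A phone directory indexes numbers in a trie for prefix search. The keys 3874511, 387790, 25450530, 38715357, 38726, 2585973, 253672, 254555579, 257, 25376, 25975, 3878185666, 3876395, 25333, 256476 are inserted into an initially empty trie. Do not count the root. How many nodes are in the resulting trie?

Count nodes per top-level branch (shared prefixes stored once):
  '2'-branch (25333, 253672, 25376, 25450530, 254555579, 256476, 257, 2585973, 25975): 34 nodes
  '3'-branch (38715357, 38726, 3874511, 3876395, 387790, 3878185666): 28 nodes
Sum: 62

62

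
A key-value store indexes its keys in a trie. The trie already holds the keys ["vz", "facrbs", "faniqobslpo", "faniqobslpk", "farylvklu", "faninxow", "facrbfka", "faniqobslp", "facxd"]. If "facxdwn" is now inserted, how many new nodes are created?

"facxd" is already a path in the trie; the remaining "wn" must be added.
New nodes needed: |"facxdwn"| − 5 = 7 − 5 = 2.

2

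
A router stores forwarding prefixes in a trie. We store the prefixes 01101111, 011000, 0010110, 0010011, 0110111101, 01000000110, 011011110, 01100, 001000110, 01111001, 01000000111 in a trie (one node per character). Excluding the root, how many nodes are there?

40

Trace insertions, counting only characters that open a new branch:
  "01101111" → 8 new (0, 1, 1, 0, 1, 1, 1, 1)
  "011000" → prefix "0110" already present; 2 new (0, 0)
  "0010110" → prefix "0" already present; 6 new (0, 1, 0, 1, 1, 0)
  "0010011" → prefix "0010" already present; 3 new (0, 1, 1)
  "0110111101" → prefix "01101111" already present; 2 new (0, 1)
  "01000000110" → prefix "01" already present; 9 new (0, 0, 0, 0, 0, 0, 1, 1, 0)
  "011011110" → prefix "011011110" already present; 0 new (none)
  "01100" → prefix "01100" already present; 0 new (none)
  "001000110" → prefix "00100" already present; 4 new (0, 1, 1, 0)
  "01111001" → prefix "011" already present; 5 new (1, 1, 0, 0, 1)
  "01000000111" → prefix "0100000011" already present; 1 new (1)
Total nodes = 8 + 2 + 6 + 3 + 2 + 9 + 0 + 0 + 4 + 5 + 1 = 40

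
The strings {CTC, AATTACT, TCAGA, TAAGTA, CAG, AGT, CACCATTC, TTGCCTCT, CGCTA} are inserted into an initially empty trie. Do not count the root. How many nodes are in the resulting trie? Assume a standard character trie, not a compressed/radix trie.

41

Trace insertions, counting only characters that open a new branch:
  "CTC" → 3 new (C, T, C)
  "AATTACT" → 7 new (A, A, T, T, A, C, T)
  "TCAGA" → 5 new (T, C, A, G, A)
  "TAAGTA" → prefix "T" already present; 5 new (A, A, G, T, A)
  "CAG" → prefix "C" already present; 2 new (A, G)
  "AGT" → prefix "A" already present; 2 new (G, T)
  "CACCATTC" → prefix "CA" already present; 6 new (C, C, A, T, T, C)
  "TTGCCTCT" → prefix "T" already present; 7 new (T, G, C, C, T, C, T)
  "CGCTA" → prefix "C" already present; 4 new (G, C, T, A)
Total nodes = 3 + 7 + 5 + 5 + 2 + 2 + 6 + 7 + 4 = 41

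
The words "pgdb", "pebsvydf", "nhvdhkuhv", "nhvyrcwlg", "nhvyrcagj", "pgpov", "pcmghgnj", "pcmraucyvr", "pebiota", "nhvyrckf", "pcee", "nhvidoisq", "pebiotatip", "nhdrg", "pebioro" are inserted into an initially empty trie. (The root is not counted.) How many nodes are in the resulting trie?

Insert word by word; a character creates a node only if that edge doesn't already exist:
  "pgdb" → 4 new (p, g, d, b)
  "pebsvydf" → prefix "p" already present; 7 new (e, b, s, v, y, d, f)
  "nhvdhkuhv" → 9 new (n, h, v, d, h, k, u, h, v)
  "nhvyrcwlg" → prefix "nhv" already present; 6 new (y, r, c, w, l, g)
  "nhvyrcagj" → prefix "nhvyrc" already present; 3 new (a, g, j)
  "pgpov" → prefix "pg" already present; 3 new (p, o, v)
  "pcmghgnj" → prefix "p" already present; 7 new (c, m, g, h, g, n, j)
  "pcmraucyvr" → prefix "pcm" already present; 7 new (r, a, u, c, y, v, r)
  "pebiota" → prefix "peb" already present; 4 new (i, o, t, a)
  "nhvyrckf" → prefix "nhvyrc" already present; 2 new (k, f)
  "pcee" → prefix "pc" already present; 2 new (e, e)
  "nhvidoisq" → prefix "nhv" already present; 6 new (i, d, o, i, s, q)
  "pebiotatip" → prefix "pebiota" already present; 3 new (t, i, p)
  "nhdrg" → prefix "nh" already present; 3 new (d, r, g)
  "pebioro" → prefix "pebio" already present; 2 new (r, o)
Total nodes = 4 + 7 + 9 + 6 + 3 + 3 + 7 + 7 + 4 + 2 + 2 + 6 + 3 + 3 + 2 = 68

68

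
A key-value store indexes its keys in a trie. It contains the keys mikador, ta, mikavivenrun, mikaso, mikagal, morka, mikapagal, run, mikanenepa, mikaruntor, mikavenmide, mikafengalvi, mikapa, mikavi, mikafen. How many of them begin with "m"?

13

Walk to "m"; the words in its subtree are exactly those with that prefix.
Words under "m": mikador, mikafen, mikafengalvi, mikagal, mikanenepa, mikapa, mikapagal, mikaruntor, mikaso, mikavenmide, mikavi, mikavivenrun, morka
Count: 13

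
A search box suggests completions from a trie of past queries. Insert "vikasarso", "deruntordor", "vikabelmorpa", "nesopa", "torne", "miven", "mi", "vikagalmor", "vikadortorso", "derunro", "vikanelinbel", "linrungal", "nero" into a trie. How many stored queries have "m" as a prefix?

Walk to "m"; the words in its subtree are exactly those with that prefix.
Words under "m": mi, miven
Count: 2

2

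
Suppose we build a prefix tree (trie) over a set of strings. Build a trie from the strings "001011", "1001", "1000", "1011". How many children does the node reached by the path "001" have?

Follow the path "001" to its node, then look at its outgoing edges.
Characters that immediately follow "001" among the stored strings: {0}.
That node has 1 child edge.

1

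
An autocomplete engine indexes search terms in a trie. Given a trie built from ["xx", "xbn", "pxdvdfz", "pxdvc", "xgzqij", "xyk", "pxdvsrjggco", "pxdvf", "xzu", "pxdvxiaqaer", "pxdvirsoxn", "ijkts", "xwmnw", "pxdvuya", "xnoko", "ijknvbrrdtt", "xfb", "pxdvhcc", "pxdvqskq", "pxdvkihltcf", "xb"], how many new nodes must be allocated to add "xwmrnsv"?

"xwm" is already a path in the trie; the remaining "rnsv" must be added.
Each of the 4 remaining characters creates one node.

4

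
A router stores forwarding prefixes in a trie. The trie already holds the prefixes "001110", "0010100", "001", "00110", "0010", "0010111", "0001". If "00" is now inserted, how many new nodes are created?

0

"00" is already a full path in the trie; only an end-marker is added.
No new nodes are needed: 0.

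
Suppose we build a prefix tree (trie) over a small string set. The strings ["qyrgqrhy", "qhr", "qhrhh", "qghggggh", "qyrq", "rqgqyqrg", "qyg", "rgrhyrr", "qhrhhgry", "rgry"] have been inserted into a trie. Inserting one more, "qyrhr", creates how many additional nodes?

The longest prefix of "qyrhr" already in the trie is "qyr" (length 3).
So 5 − 3 = 2 new nodes.

2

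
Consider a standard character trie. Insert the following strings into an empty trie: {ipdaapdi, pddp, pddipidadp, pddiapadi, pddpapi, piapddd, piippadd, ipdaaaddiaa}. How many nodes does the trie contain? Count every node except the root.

45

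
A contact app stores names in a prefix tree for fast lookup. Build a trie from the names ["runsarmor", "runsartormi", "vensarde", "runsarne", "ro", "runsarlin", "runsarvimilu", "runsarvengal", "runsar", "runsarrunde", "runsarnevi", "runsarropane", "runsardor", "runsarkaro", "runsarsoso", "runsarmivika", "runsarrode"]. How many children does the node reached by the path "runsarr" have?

The children of the "runsarr" node are the distinct next characters among strings starting with "runsarr".
Characters that immediately follow "runsarr" among the stored strings: {o, u}.
That node has 2 child edges.

2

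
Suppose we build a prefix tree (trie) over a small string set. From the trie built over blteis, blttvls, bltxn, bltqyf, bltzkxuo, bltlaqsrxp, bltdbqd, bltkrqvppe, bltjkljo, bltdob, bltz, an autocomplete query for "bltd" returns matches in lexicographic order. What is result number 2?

Filter for "bltd…" and sort: "bltdbqd", "bltdob"
Position 2: bltdob

bltdob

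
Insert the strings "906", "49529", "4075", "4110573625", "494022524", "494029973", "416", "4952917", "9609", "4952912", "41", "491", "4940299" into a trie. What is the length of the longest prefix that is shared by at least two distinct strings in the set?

7

Equivalently: take the maximum, over all pairs, of their longest common prefix length.
e.g. "4940299" and "494029973" share the prefix "4940299" of length 7; no pair shares a longer one.
Longest shared-prefix length: 7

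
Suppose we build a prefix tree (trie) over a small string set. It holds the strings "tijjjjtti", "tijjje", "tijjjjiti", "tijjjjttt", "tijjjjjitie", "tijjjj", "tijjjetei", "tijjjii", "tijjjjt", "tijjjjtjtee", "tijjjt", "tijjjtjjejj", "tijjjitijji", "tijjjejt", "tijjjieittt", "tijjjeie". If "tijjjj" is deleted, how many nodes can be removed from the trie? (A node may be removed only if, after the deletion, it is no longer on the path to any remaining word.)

0

A node on "tijjjj"'s path can go only if nothing else ends at it or branches off below it.
Every node on "tijjjj" is still needed (e.g. by "tijjjjtti"), so nothing is freed.
Nodes removed: 0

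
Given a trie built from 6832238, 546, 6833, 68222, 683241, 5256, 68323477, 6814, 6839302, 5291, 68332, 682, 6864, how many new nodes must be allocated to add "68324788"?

Walking "68324788" from the root, the first 5 characters ("68324") follow existing edges; "7" is the first miss.
New nodes needed: |"68324788"| − 5 = 8 − 5 = 3.

3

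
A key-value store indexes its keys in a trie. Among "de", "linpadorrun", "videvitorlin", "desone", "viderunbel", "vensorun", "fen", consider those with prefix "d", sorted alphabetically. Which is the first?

de

DFS of the "d" subtree visits, in order: "de", "desone"
Position 1: de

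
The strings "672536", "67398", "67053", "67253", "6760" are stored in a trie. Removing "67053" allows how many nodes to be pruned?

3

Walk "67053" from the leaf back toward the root, removing each node that no remaining word uses.
The suffix "053" (3 nodes) is used only by "67053"; the node for "67" still has the child "2", so pruning stops there.
Nodes removed: 3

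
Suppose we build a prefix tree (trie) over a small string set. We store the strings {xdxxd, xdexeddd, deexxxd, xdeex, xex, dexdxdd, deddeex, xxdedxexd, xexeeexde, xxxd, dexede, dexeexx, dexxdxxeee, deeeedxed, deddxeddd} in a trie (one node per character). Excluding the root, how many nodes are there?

Trace insertions, counting only characters that open a new branch:
  "xdxxd" → 5 new (x, d, x, x, d)
  "xdexeddd" → prefix "xd" already present; 6 new (e, x, e, d, d, d)
  "deexxxd" → 7 new (d, e, e, x, x, x, d)
  "xdeex" → prefix "xde" already present; 2 new (e, x)
  "xex" → prefix "x" already present; 2 new (e, x)
  "dexdxdd" → prefix "de" already present; 5 new (x, d, x, d, d)
  "deddeex" → prefix "de" already present; 5 new (d, d, e, e, x)
  "xxdedxexd" → prefix "x" already present; 8 new (x, d, e, d, x, e, x, d)
  "xexeeexde" → prefix "xex" already present; 6 new (e, e, e, x, d, e)
  "xxxd" → prefix "xx" already present; 2 new (x, d)
  "dexede" → prefix "dex" already present; 3 new (e, d, e)
  "dexeexx" → prefix "dexe" already present; 3 new (e, x, x)
  "dexxdxxeee" → prefix "dex" already present; 7 new (x, d, x, x, e, e, e)
  "deeeedxed" → prefix "dee" already present; 6 new (e, e, d, x, e, d)
  "deddxeddd" → prefix "dedd" already present; 5 new (x, e, d, d, d)
Total nodes = 5 + 6 + 7 + 2 + 2 + 5 + 5 + 8 + 6 + 2 + 3 + 3 + 7 + 6 + 5 = 72

72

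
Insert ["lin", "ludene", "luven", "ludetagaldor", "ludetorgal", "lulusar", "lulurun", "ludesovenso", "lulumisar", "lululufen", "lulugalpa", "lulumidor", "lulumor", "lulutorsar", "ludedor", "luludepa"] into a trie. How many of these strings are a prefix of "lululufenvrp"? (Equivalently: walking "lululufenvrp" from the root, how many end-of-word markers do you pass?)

Walk "lululufenvrp" from the root; an end-of-word marker is hit whenever a stored word is a prefix of "lululufenvrp".
Prefixes of the query that are stored words: "lululufen"
Count: 1

1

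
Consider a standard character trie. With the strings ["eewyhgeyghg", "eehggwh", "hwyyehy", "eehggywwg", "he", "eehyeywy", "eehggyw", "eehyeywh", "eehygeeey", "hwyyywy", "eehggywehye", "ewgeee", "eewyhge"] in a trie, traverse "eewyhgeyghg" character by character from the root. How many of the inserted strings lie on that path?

Walk "eewyhgeyghg" from the root; an end-of-word marker is hit whenever a stored word is a prefix of "eewyhgeyghg".
Prefixes of the query that are stored words: "eewyhge", "eewyhgeyghg"
Count: 2

2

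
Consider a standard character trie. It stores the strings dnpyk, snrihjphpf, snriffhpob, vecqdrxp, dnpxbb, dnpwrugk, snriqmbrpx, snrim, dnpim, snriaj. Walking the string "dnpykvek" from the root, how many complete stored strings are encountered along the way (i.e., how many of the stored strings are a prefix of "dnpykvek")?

Traverse "dnpykvek" character by character; count nodes along the way that are marked as word ends.
Prefixes of the query that are stored words: "dnpyk"
Count: 1

1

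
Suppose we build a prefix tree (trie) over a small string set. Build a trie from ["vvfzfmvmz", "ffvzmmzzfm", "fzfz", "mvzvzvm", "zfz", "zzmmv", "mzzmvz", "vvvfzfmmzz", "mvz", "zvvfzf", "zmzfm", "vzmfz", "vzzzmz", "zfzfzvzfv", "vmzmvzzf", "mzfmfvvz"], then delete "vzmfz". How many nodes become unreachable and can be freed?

A node on "vzmfz"'s path can go only if nothing else ends at it or branches off below it.
The suffix "mfz" (3 nodes) is used only by "vzmfz"; the node for "vz" still has the child "z", so pruning stops there.
Nodes removed: 3

3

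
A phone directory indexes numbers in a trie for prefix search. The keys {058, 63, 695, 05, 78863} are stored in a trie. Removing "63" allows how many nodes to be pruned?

Walk "63" from the leaf back toward the root, removing each node that no remaining word uses.
The suffix "3" (1 node) is used only by "63"; the node for "6" still has the child "9", so pruning stops there.
Nodes removed: 1

1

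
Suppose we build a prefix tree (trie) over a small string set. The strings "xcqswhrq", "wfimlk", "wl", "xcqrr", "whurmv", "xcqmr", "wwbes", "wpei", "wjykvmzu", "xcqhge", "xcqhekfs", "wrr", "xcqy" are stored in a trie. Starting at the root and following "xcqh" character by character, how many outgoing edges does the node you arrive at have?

2

Follow the path "xcqh" to its node, then look at its outgoing edges.
Characters that immediately follow "xcqh" among the stored strings: {e, g}.
That node has 2 child edges.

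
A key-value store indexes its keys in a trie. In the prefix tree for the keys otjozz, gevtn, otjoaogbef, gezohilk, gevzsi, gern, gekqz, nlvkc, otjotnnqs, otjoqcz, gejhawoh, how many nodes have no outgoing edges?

Leaves are exactly the stored words that no other stored word extends.
Those words: "gejhawoh", "gekqz", "gern", "gevtn", "gevzsi", "gezohilk", "nlvkc", "otjoaogbef", "otjoqcz", "otjotnnqs", "otjozz"
Leaf count: 11

11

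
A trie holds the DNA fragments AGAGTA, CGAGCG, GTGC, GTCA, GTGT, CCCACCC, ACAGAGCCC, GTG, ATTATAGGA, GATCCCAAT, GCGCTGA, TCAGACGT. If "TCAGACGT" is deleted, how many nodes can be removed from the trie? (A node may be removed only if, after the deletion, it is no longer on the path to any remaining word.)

8

A node on "TCAGACGT"'s path can go only if nothing else ends at it or branches off below it.
No other word shares any prefix with "TCAGACGT", so all 8 of its nodes go.
Nodes removed: 8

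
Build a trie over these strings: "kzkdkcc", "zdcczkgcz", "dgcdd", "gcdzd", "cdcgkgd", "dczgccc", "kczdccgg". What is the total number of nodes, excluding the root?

For each word, the new-node count is its length minus the longest prefix already in the trie:
  "kzkdkcc" → 7 new (k, z, k, d, k, c, c)
  "zdcczkgcz" → 9 new (z, d, c, c, z, k, g, c, z)
  "dgcdd" → 5 new (d, g, c, d, d)
  "gcdzd" → 5 new (g, c, d, z, d)
  "cdcgkgd" → 7 new (c, d, c, g, k, g, d)
  "dczgccc" → prefix "d" already present; 6 new (c, z, g, c, c, c)
  "kczdccgg" → prefix "k" already present; 7 new (c, z, d, c, c, g, g)
Total nodes = 7 + 9 + 5 + 5 + 7 + 6 + 7 = 46

46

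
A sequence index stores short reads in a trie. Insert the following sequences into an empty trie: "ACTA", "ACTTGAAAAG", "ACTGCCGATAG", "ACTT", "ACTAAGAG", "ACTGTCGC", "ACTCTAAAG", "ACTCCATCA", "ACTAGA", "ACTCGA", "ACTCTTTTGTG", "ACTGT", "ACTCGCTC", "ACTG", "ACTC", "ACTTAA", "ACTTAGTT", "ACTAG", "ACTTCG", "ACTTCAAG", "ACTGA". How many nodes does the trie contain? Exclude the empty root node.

62

Count nodes per top-level branch (shared prefixes stored once):
  'A'-branch (ACTA, ACTAAGAG, ACTAG, ACTAGA, ACTC, ACTCCATCA, ACTCGA, ACTCGCTC, ACTCTAAAG, ACTCTTTTGTG, ACTG, ACTGA, ACTGCCGATAG, ACTGT, ACTGTCGC, ACTT, ACTTAA, ACTTAGTT, ACTTCAAG, ACTTCG, ACTTGAAAAG): 62 nodes
Sum: 62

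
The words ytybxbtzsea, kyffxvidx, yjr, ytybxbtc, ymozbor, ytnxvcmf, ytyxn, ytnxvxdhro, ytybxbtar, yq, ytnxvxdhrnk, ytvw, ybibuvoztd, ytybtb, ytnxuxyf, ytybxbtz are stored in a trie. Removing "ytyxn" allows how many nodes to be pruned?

Walk "ytyxn" from the leaf back toward the root, removing each node that no remaining word uses.
The suffix "xn" (2 nodes) is used only by "ytyxn"; the node for "yty" still has the child "b", so pruning stops there.
Nodes removed: 2

2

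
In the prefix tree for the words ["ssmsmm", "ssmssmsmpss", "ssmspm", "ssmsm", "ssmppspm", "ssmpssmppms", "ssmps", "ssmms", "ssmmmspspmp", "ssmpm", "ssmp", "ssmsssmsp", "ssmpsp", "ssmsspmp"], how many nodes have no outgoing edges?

11

A leaf is a node with no children — equivalently, the end of a word that is not a proper prefix of any other stored word.
Those words: "ssmmmspspmp", "ssmms", "ssmpm", "ssmppspm", "ssmpsp", "ssmpssmppms", "ssmsmm", "ssmspm", "ssmssmsmpss", "ssmsspmp", "ssmsssmsp"
Leaf count: 11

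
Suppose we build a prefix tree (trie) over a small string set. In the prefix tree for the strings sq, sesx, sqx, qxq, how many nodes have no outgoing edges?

A leaf is a node with no children — equivalently, the end of a word that is not a proper prefix of any other stored word.
Those words: "qxq", "sesx", "sqx"
Leaf count: 3

3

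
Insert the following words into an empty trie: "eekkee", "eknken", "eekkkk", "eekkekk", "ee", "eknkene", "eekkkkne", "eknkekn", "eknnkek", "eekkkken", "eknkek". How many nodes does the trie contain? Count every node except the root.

For each word, the new-node count is its length minus the longest prefix already in the trie:
  "eekkee" → 6 new (e, e, k, k, e, e)
  "eknken" → prefix "e" already present; 5 new (k, n, k, e, n)
  "eekkkk" → prefix "eekk" already present; 2 new (k, k)
  "eekkekk" → prefix "eekke" already present; 2 new (k, k)
  "ee" → prefix "ee" already present; 0 new (none)
  "eknkene" → prefix "eknken" already present; 1 new (e)
  "eekkkkne" → prefix "eekkkk" already present; 2 new (n, e)
  "eknkekn" → prefix "eknke" already present; 2 new (k, n)
  "eknnkek" → prefix "ekn" already present; 4 new (n, k, e, k)
  "eekkkken" → prefix "eekkkk" already present; 2 new (e, n)
  "eknkek" → prefix "eknkek" already present; 0 new (none)
Total nodes = 6 + 5 + 2 + 2 + 0 + 1 + 2 + 2 + 4 + 2 + 0 = 26

26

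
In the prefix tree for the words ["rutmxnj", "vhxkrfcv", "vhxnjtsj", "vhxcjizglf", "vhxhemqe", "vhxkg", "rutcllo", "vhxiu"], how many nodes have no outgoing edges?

Leaves are exactly the stored words that no other stored word extends.
Those words: "rutcllo", "rutmxnj", "vhxcjizglf", "vhxhemqe", "vhxiu", "vhxkg", "vhxkrfcv", "vhxnjtsj"
Leaf count: 8

8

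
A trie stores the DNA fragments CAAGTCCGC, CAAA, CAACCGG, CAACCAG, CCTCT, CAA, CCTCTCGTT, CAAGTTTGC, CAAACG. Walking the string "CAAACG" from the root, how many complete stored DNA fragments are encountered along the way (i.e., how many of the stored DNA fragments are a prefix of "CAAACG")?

Check each prefix of "CAAACG" against the stored set — each match is an end-marker on the path.
Prefixes of the query that are stored words: "CAA", "CAAA", "CAAACG"
Count: 3

3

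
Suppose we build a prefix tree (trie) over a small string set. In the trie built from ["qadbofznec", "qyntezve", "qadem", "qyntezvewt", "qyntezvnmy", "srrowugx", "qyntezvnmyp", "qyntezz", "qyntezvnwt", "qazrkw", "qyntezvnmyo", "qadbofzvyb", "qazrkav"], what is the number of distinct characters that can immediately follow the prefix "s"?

1

The children of the "s" node are the distinct next characters among strings starting with "s".
Characters that immediately follow "s" among the stored strings: {r}.
That node has 1 child edge.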